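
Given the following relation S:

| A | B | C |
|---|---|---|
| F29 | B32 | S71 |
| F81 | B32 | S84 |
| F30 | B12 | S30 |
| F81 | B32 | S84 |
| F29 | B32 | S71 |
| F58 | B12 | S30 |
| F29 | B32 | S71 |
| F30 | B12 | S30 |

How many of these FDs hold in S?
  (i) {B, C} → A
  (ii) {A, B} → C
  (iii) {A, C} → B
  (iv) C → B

3

(i) {B, C} → A: (B=B12, C=S30): 3 rows → A takes values {F30, F58} — violation — fails.
(ii) {A, B} → C: every LHS value maps to a single RHS value — holds.
(iii) {A, C} → B: every LHS value maps to a single RHS value — holds.
(iv) C → B: every LHS value maps to a single RHS value — holds.
3 of the 4 dependencies hold.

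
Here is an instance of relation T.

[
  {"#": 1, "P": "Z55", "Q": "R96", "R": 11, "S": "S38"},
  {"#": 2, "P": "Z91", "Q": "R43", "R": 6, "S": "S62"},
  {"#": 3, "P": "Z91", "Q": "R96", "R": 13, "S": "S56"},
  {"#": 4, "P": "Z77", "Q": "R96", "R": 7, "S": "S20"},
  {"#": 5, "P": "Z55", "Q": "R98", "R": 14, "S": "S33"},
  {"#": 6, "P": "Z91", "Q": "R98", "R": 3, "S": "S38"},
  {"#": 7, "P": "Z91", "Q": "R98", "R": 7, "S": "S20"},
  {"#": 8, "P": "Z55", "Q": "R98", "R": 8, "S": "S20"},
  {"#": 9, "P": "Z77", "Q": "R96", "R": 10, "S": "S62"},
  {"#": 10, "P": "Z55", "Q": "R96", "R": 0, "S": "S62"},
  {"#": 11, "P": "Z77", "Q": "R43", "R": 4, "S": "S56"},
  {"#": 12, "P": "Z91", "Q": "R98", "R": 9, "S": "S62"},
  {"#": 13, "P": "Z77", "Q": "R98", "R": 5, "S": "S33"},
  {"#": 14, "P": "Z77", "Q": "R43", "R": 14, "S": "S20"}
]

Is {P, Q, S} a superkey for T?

Yes

All 14 rows have distinct {P, Q, S} values, so {P, Q, S} → (all attributes) holds and {P, Q, S} is a superkey.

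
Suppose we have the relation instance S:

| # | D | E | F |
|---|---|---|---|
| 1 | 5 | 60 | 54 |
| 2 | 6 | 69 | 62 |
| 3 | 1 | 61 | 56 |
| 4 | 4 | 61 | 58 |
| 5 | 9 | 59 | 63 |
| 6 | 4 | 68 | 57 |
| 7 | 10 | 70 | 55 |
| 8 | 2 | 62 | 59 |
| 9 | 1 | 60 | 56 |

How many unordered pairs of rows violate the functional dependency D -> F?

D=1: all 2 rows agree on F — 0 pairs.
D=4: violating pairs (4,6) — 1 pair.

1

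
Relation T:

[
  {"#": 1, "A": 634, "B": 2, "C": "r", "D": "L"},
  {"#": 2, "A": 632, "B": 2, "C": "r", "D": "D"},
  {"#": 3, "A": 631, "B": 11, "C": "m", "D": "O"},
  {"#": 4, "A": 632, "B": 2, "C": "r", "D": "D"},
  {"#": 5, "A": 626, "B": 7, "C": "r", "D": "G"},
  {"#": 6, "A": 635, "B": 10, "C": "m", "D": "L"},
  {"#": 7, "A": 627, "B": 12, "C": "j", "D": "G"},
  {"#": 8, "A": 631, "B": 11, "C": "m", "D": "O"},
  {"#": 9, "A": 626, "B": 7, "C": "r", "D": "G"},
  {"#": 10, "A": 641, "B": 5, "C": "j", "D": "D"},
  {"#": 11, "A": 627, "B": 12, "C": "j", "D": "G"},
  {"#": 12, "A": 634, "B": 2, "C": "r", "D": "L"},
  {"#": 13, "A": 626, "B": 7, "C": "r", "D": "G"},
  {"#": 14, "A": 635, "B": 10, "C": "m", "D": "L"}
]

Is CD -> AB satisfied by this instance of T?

Yes

(C=r, D=L): rows 1, 12 → {A,B} = (634, 2), (634, 2) ✓
(C=r, D=D): rows 2, 4 → {A,B} = (632, 2), (632, 2) ✓
(C=m, D=O): rows 3, 8 → {A,B} = (631, 11), (631, 11) ✓
(C=r, D=G): rows 5, 9, 13 → {A,B} = (626, 7), (626, 7), (626, 7) ✓
(C=m, D=L): rows 6, 14 → {A,B} = (635, 10), (635, 10) ✓
(C=j, D=G): rows 7, 11 → {A,B} = (627, 12), (627, 12) ✓
(C=j, D=D): row 10 → {A,B} = (641, 5) ✓
Every CD value is associated with a single AB value, so CD -> AB holds.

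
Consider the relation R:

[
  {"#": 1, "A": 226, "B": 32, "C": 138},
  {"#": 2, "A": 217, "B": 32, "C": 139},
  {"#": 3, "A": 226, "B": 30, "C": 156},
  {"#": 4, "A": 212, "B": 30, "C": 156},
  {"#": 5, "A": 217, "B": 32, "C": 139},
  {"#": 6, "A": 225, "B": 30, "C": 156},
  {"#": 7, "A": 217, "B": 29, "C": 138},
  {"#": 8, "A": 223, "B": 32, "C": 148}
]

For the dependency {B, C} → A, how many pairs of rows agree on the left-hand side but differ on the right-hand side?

(B=32, C=139): all 2 rows agree on A — 0 pairs.
(B=30, C=156): violating pairs (3,4), (3,6), (4,6) — 3 pairs.

3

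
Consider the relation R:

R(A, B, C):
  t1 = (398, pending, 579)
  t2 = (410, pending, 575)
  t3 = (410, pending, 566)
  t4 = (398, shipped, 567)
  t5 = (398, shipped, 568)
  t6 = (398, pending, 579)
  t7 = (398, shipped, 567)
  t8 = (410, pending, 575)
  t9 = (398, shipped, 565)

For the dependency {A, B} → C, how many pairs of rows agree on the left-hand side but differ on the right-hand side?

(A=398, B=pending): all 2 rows agree on C — 0 pairs.
(A=410, B=pending): violating pairs (2,3), (3,8) — 2 pairs.
(A=398, B=shipped): violating pairs (4,5), (4,9), (5,7), (5,9), (7,9) — 5 pairs.

7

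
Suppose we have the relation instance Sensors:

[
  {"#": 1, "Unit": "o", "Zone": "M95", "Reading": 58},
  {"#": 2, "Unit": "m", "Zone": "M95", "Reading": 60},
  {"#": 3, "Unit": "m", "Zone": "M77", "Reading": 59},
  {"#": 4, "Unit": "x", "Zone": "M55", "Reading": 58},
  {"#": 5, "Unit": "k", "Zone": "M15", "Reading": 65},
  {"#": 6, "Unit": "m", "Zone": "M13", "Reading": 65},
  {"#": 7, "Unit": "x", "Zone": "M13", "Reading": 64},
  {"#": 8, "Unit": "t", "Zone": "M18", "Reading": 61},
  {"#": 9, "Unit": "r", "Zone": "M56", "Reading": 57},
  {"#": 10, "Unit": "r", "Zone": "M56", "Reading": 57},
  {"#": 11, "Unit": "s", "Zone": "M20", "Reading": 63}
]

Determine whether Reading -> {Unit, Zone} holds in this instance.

No

Reading=58: rows 1, 4 → {Unit,Zone} takes values {(o, M95), (x, M55)} — violation
Reading=60: row 2 → {Unit,Zone} = (m, M95) ✓
Reading=59: row 3 → {Unit,Zone} = (m, M77) ✓
Reading=65: rows 5, 6 → {Unit,Zone} takes values {(k, M15), (m, M13)} — violation
Reading=64: row 7 → {Unit,Zone} = (x, M13) ✓
Reading=61: row 8 → {Unit,Zone} = (t, M18) ✓
Reading=57: rows 9, 10 → {Unit,Zone} = (r, M56), (r, M56) ✓
Reading=63: row 11 → {Unit,Zone} = (s, M20) ✓
Two rows agree on Reading but differ on {Unit, Zone}, so Reading -> {Unit, Zone} does not hold.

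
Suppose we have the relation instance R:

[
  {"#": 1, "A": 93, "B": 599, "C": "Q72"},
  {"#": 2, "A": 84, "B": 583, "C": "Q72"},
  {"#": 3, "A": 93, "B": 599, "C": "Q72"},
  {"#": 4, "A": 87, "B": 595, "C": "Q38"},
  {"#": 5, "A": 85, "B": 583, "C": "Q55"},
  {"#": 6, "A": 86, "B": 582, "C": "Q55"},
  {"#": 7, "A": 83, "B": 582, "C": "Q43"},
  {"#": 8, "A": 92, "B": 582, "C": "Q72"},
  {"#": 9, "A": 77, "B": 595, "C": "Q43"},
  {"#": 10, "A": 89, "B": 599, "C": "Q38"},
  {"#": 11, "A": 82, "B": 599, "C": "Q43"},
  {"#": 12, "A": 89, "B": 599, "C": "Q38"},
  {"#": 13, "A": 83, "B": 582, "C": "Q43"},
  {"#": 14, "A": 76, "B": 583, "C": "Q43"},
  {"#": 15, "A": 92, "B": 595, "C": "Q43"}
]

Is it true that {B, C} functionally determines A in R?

(B=599, C=Q72): rows 1, 3 → A = 93, 93 ✓
(B=583, C=Q72): row 2 → A = 84 ✓
(B=595, C=Q38): row 4 → A = 87 ✓
(B=583, C=Q55): row 5 → A = 85 ✓
(B=582, C=Q55): row 6 → A = 86 ✓
(B=582, C=Q43): rows 7, 13 → A = 83, 83 ✓
(B=582, C=Q72): row 8 → A = 92 ✓
(B=595, C=Q43): rows 9, 15 → A takes values {77, 92} — violation
(B=599, C=Q38): rows 10, 12 → A = 89, 89 ✓
(B=599, C=Q43): row 11 → A = 82 ✓
(B=583, C=Q43): row 14 → A = 76 ✓
Two rows agree on {B, C} but differ on A, so {B, C} -> A does not hold.

No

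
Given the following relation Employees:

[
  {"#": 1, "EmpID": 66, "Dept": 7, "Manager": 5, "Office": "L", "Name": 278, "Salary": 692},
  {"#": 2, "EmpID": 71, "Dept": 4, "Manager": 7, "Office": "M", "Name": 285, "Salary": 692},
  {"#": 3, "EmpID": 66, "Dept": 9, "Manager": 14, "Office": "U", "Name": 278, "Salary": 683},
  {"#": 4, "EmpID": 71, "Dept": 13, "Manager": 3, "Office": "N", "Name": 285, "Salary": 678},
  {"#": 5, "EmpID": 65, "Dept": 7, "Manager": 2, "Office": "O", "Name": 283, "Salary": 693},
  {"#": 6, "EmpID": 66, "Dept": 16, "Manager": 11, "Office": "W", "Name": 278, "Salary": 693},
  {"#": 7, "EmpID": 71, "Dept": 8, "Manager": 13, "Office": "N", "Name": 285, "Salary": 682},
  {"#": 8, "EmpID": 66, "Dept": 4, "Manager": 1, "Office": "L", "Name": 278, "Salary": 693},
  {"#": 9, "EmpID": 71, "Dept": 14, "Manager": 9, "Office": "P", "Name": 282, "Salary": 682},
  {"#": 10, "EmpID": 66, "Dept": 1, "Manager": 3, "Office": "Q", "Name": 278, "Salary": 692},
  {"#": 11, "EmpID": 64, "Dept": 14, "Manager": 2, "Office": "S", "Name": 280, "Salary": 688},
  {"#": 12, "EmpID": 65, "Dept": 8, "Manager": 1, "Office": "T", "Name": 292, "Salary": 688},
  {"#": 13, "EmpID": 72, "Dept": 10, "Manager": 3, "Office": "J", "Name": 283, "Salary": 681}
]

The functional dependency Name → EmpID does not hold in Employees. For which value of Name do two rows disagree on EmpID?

283

Name=278: rows 1, 3, 6, 8, 10 → EmpID = 66, 66, 66, 66, 66 ✓
Name=285: rows 2, 4, 7 → EmpID = 71, 71, 71 ✓
Name=283: rows 5, 13 → EmpID takes values {65, 72} — violation
Name=282: row 9 → EmpID = 71 ✓
Name=280: row 11 → EmpID = 64 ✓
Name=292: row 12 → EmpID = 65 ✓
The only Name value with inconsistent EmpID is Name=283.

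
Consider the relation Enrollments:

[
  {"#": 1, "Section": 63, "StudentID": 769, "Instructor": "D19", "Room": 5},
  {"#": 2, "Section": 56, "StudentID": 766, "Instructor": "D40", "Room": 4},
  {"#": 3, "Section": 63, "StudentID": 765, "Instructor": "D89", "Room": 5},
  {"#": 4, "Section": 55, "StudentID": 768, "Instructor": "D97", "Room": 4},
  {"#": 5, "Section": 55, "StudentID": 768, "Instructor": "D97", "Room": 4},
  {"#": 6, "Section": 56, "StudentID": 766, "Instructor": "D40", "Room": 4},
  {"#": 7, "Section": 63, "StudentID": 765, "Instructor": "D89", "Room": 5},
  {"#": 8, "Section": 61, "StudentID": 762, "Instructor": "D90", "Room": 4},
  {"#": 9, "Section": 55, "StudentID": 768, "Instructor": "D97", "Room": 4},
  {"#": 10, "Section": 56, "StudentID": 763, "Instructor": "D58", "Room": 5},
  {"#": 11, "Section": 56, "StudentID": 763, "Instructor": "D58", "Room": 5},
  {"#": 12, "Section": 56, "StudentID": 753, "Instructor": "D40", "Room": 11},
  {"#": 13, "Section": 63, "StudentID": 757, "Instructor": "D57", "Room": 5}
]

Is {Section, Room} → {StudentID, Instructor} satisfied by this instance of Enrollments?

No

(Section=63, Room=5): rows 1, 3, 7, 13 → {StudentID,Instructor} takes values {(769, D19), (765, D89), (757, D57)} — violation
(Section=56, Room=4): rows 2, 6 → {StudentID,Instructor} = (766, D40), (766, D40) ✓
(Section=55, Room=4): rows 4, 5, 9 → {StudentID,Instructor} = (768, D97), (768, D97), (768, D97) ✓
(Section=61, Room=4): row 8 → {StudentID,Instructor} = (762, D90) ✓
(Section=56, Room=5): rows 10, 11 → {StudentID,Instructor} = (763, D58), (763, D58) ✓
(Section=56, Room=11): row 12 → {StudentID,Instructor} = (753, D40) ✓
Two rows agree on {Section, Room} but differ on {StudentID, Instructor}, so {Section, Room} → {StudentID, Instructor} does not hold.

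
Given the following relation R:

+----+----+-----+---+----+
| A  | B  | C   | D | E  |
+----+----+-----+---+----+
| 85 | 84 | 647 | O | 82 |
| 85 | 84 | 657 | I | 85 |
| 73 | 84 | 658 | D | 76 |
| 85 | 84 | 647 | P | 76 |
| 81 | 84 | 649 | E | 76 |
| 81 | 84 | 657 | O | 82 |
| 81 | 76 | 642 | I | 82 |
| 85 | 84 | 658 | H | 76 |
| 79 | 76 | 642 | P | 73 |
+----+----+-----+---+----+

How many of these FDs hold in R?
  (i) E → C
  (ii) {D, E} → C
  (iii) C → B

1

(i) E → C: E=82: 3 rows → C takes values {647, 657, 642} — violation; E=76: 4 rows → C takes values {658, 647, 649} — violation — fails.
(ii) {D, E} → C: (D=O, E=82): 2 rows → C takes values {647, 657} — violation — fails.
(iii) C → B: every LHS value maps to a single RHS value — holds.
1 of the 3 dependencies holds.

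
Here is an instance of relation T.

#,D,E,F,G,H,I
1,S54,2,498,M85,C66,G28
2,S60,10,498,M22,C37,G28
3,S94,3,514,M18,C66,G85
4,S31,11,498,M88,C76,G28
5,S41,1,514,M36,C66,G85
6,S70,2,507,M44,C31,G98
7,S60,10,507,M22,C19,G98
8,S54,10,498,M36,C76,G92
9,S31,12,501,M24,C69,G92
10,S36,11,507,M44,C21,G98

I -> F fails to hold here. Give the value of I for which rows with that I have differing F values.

G92

I=G28: rows 1, 2, 4 → F = 498, 498, 498 ✓
I=G85: rows 3, 5 → F = 514, 514 ✓
I=G98: rows 6, 7, 10 → F = 507, 507, 507 ✓
I=G92: rows 8, 9 → F takes values {498, 501} — violation
The only I value with inconsistent F is I=G92.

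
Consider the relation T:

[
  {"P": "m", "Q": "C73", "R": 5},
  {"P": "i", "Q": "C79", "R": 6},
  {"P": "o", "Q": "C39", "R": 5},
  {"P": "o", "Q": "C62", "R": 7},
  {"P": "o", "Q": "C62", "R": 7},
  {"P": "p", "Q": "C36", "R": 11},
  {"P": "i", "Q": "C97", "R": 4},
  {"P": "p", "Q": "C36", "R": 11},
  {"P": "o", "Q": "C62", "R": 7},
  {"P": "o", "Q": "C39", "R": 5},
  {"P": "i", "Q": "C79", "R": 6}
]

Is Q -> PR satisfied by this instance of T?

Q=C73: 1 row → {P,R} = (m, 5) ✓
Q=C79: 2 rows → {P,R} = (i, 6), (i, 6) ✓
Q=C39: 2 rows → {P,R} = (o, 5), (o, 5) ✓
Q=C62: 3 rows → {P,R} = (o, 7), (o, 7), (o, 7) ✓
Q=C36: 2 rows → {P,R} = (p, 11), (p, 11) ✓
Q=C97: 1 row → {P,R} = (i, 4) ✓
Every Q value is associated with a single PR value, so Q -> PR holds.

Yes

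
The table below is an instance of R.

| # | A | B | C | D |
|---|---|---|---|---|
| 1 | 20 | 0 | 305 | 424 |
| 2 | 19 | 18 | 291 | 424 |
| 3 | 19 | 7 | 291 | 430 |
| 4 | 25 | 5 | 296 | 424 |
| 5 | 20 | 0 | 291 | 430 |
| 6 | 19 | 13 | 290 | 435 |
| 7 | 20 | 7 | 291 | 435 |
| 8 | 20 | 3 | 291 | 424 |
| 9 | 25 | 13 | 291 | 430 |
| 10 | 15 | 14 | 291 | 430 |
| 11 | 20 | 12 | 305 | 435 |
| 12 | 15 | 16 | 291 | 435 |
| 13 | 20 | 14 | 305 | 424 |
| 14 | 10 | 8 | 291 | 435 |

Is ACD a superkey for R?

No

Rows 1 and 13 have the same ACD value (A=20, C=305, D=424) but are distinct tuples, so ACD does not determine every attribute — not a superkey.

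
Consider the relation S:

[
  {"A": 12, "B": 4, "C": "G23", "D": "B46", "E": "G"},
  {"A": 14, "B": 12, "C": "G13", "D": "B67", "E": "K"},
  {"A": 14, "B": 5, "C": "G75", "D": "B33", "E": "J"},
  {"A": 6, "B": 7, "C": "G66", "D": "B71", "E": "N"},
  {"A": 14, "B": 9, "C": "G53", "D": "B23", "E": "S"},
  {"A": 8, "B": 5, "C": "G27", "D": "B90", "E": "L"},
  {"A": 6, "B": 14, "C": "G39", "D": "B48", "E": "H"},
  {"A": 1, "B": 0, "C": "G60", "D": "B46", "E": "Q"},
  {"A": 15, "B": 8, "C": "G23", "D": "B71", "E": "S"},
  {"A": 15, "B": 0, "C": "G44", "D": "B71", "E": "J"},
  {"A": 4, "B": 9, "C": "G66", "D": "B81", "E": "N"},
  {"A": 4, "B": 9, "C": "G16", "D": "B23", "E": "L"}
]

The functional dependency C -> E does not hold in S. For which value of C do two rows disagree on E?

C=G23: 2 rows → E takes values {G, S} — violation
C=G13: 1 row → E = K ✓
C=G75: 1 row → E = J ✓
C=G66: 2 rows → E = N, N ✓
C=G53: 1 row → E = S ✓
C=G27: 1 row → E = L ✓
C=G39: 1 row → E = H ✓
C=G60: 1 row → E = Q ✓
C=G44: 1 row → E = J ✓
C=G16: 1 row → E = L ✓
The only C value with inconsistent E is C=G23.

G23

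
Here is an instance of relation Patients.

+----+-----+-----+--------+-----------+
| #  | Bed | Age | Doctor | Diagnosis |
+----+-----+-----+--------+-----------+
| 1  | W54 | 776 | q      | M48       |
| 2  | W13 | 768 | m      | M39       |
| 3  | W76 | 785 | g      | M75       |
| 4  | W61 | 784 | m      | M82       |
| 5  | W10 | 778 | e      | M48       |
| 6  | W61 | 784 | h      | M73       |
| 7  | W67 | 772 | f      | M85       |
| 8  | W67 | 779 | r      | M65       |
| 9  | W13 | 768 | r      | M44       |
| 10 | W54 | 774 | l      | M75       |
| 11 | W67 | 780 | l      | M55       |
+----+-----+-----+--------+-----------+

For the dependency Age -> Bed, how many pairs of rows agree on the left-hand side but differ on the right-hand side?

0

Age=768: all 2 rows agree on Bed — 0 pairs.
Age=784: all 2 rows agree on Bed — 0 pairs.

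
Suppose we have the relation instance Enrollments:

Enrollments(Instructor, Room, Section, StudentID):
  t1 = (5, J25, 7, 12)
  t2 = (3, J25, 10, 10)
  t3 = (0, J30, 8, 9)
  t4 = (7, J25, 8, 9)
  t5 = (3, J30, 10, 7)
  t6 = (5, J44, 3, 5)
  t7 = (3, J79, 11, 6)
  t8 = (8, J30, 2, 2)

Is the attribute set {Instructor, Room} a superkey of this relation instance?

Yes

All 8 rows have distinct {Instructor, Room} values, so {Instructor, Room} → (all attributes) holds and {Instructor, Room} is a superkey.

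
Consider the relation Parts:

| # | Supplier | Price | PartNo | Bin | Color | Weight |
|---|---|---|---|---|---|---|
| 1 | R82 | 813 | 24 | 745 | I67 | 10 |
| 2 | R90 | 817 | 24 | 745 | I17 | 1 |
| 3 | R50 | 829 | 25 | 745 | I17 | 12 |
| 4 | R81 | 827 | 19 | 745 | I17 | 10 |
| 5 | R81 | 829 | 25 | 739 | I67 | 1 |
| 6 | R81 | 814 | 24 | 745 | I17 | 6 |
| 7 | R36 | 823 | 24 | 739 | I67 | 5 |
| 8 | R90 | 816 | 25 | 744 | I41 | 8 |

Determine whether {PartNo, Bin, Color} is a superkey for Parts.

No

Rows 2 and 6 have the same {PartNo, Bin, Color} value (PartNo=24, Bin=745, Color=I17) but are distinct tuples, so {PartNo, Bin, Color} does not determine every attribute — not a superkey.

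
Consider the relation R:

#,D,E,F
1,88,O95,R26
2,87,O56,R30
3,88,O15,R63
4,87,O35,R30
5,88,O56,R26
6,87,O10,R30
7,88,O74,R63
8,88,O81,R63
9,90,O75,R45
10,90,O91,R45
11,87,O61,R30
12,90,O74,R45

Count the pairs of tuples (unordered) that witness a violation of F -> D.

F=R26: all 2 rows agree on D — 0 pairs.
F=R30: all 4 rows agree on D — 0 pairs.
F=R63: all 3 rows agree on D — 0 pairs.
F=R45: all 3 rows agree on D — 0 pairs.

0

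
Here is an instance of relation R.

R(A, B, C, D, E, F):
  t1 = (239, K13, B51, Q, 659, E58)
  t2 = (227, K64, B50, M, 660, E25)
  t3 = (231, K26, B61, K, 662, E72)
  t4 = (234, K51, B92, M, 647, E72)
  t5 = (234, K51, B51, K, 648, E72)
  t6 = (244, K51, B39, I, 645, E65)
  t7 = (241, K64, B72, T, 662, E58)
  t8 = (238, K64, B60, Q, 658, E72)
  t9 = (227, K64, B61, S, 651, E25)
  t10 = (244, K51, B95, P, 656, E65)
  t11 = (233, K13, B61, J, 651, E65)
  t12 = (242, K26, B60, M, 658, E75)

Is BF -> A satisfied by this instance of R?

Yes

(B=K13, F=E58): row 1 → A = 239 ✓
(B=K64, F=E25): rows 2, 9 → A = 227, 227 ✓
(B=K26, F=E72): row 3 → A = 231 ✓
(B=K51, F=E72): rows 4, 5 → A = 234, 234 ✓
(B=K51, F=E65): rows 6, 10 → A = 244, 244 ✓
(B=K64, F=E58): row 7 → A = 241 ✓
(B=K64, F=E72): row 8 → A = 238 ✓
(B=K13, F=E65): row 11 → A = 233 ✓
(B=K26, F=E75): row 12 → A = 242 ✓
Every BF value is associated with a single A value, so BF -> A holds.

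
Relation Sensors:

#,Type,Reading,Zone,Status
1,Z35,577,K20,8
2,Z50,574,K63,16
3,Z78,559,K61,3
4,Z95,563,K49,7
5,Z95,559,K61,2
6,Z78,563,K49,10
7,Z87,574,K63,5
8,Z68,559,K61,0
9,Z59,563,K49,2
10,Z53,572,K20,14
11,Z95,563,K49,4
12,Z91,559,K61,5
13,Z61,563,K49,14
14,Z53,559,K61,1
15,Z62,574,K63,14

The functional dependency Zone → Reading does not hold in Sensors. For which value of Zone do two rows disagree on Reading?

K20

Zone=K20: rows 1, 10 → Reading takes values {577, 572} — violation
Zone=K63: rows 2, 7, 15 → Reading = 574, 574, 574 ✓
Zone=K61: rows 3, 5, 8, 12, 14 → Reading = 559, 559, 559, 559, 559 ✓
Zone=K49: rows 4, 6, 9, 11, 13 → Reading = 563, 563, 563, 563, 563 ✓
The only Zone value with inconsistent Reading is Zone=K20.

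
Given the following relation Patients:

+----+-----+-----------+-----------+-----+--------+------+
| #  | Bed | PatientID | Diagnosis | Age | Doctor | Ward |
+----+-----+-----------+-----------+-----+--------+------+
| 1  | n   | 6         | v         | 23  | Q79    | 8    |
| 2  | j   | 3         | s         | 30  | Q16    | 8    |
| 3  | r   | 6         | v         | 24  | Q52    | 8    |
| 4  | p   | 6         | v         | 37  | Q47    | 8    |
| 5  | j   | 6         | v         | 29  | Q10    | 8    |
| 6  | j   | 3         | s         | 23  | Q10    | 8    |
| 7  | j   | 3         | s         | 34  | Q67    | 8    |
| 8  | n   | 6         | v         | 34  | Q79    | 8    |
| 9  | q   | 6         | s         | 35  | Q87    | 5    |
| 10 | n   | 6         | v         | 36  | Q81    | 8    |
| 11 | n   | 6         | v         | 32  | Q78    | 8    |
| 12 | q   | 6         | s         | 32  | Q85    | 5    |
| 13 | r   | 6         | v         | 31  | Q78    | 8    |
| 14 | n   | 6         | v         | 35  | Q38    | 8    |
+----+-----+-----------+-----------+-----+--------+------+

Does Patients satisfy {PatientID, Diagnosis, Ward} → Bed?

(PatientID=6, Diagnosis=v, Ward=8): rows 1, 3, 4, 5, 8, 10, 11, 13, 14 → Bed takes values {n, r, p, j} — violation
(PatientID=3, Diagnosis=s, Ward=8): rows 2, 6, 7 → Bed = j, j, j ✓
(PatientID=6, Diagnosis=s, Ward=5): rows 9, 12 → Bed = q, q ✓
Two rows agree on {PatientID, Diagnosis, Ward} but differ on Bed, so {PatientID, Diagnosis, Ward} → Bed does not hold.

No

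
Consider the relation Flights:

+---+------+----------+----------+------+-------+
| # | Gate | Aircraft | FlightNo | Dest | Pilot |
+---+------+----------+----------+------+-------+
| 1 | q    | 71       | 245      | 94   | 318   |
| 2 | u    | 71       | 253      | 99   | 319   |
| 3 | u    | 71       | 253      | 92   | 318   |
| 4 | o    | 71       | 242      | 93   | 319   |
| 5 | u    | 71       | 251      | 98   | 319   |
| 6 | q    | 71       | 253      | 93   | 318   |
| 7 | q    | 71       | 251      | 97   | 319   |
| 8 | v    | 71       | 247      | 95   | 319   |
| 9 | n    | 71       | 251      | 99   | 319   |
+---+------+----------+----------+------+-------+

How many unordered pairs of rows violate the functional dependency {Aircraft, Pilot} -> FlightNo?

(Aircraft=71, Pilot=318): violating pairs (1,3), (1,6) — 2 pairs.
(Aircraft=71, Pilot=319): violating pairs (2,4), (2,5), (2,7), (2,8), (2,9), (4,5), (4,7), (4,8), (4,9), (5,8), (7,8), (8,9) — 12 pairs.

14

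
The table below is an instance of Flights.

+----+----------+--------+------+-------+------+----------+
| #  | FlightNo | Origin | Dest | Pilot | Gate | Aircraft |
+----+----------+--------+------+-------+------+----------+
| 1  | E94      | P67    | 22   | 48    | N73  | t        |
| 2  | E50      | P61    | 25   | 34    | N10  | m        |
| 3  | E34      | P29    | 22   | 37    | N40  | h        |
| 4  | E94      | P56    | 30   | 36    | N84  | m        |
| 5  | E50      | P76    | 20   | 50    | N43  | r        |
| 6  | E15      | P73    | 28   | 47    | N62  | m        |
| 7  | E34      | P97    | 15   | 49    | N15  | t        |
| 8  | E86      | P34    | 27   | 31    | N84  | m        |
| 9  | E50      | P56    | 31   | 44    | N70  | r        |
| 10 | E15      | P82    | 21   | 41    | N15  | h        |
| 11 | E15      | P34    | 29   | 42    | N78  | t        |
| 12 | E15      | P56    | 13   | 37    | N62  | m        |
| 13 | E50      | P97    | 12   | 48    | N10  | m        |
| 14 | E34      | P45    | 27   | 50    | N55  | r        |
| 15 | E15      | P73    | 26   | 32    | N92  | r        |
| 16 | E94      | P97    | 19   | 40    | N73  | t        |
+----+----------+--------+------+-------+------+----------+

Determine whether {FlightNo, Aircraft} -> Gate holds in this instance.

(FlightNo=E94, Aircraft=t): rows 1, 16 → Gate = N73, N73 ✓
(FlightNo=E50, Aircraft=m): rows 2, 13 → Gate = N10, N10 ✓
(FlightNo=E34, Aircraft=h): row 3 → Gate = N40 ✓
(FlightNo=E94, Aircraft=m): row 4 → Gate = N84 ✓
(FlightNo=E50, Aircraft=r): rows 5, 9 → Gate takes values {N43, N70} — violation
(FlightNo=E15, Aircraft=m): rows 6, 12 → Gate = N62, N62 ✓
(FlightNo=E34, Aircraft=t): row 7 → Gate = N15 ✓
(FlightNo=E86, Aircraft=m): row 8 → Gate = N84 ✓
(FlightNo=E15, Aircraft=h): row 10 → Gate = N15 ✓
(FlightNo=E15, Aircraft=t): row 11 → Gate = N78 ✓
(FlightNo=E34, Aircraft=r): row 14 → Gate = N55 ✓
(FlightNo=E15, Aircraft=r): row 15 → Gate = N92 ✓
Two rows agree on {FlightNo, Aircraft} but differ on Gate, so {FlightNo, Aircraft} -> Gate does not hold.

No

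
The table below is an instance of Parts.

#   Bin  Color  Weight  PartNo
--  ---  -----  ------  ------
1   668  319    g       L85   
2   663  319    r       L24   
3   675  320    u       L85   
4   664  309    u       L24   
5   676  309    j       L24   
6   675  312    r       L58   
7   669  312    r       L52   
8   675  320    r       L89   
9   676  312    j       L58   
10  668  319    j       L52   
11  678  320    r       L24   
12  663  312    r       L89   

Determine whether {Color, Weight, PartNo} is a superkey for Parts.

All 12 rows have distinct {Color, Weight, PartNo} values, so {Color, Weight, PartNo} → (all attributes) holds and {Color, Weight, PartNo} is a superkey.

Yes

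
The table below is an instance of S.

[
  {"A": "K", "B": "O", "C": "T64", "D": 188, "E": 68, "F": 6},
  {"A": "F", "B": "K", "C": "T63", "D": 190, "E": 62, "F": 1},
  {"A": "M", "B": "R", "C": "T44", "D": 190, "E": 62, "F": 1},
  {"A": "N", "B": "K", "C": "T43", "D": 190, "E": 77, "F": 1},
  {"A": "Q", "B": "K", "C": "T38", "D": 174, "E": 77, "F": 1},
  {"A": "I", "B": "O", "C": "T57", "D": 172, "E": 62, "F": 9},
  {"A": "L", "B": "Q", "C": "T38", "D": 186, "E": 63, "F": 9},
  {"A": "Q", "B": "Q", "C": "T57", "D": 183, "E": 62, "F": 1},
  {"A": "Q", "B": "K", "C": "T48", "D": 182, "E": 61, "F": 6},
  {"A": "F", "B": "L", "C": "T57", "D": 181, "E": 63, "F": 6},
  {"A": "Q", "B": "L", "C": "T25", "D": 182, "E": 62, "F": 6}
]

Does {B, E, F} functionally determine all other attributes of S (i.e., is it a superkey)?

Two distinct rows share (B=K, E=77, F=1), so {B, E, F} does not determine every attribute — not a superkey.

No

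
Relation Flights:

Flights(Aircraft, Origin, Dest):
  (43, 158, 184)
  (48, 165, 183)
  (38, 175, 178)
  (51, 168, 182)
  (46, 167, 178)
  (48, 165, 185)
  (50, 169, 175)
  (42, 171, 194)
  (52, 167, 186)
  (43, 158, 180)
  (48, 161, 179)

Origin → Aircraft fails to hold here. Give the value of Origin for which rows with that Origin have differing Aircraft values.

167

Origin=158: 2 rows → Aircraft = 43, 43 ✓
Origin=165: 2 rows → Aircraft = 48, 48 ✓
Origin=175: 1 row → Aircraft = 38 ✓
Origin=168: 1 row → Aircraft = 51 ✓
Origin=167: 2 rows → Aircraft takes values {46, 52} — violation
Origin=169: 1 row → Aircraft = 50 ✓
Origin=171: 1 row → Aircraft = 42 ✓
Origin=161: 1 row → Aircraft = 48 ✓
The only Origin value with inconsistent Aircraft is Origin=167.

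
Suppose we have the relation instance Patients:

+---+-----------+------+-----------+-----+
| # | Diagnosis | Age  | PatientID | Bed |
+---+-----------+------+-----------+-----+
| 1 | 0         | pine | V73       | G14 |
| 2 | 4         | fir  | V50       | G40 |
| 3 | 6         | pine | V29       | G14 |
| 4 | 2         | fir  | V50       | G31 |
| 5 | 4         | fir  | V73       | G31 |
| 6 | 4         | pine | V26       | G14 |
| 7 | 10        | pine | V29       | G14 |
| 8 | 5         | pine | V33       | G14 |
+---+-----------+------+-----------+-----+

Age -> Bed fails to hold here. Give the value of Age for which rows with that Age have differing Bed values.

Age=pine: rows 1, 3, 6, 7, 8 → Bed = G14, G14, G14, G14, G14 ✓
Age=fir: rows 2, 4, 5 → Bed takes values {G40, G31} — violation
The only Age value with inconsistent Bed is Age=fir.

fir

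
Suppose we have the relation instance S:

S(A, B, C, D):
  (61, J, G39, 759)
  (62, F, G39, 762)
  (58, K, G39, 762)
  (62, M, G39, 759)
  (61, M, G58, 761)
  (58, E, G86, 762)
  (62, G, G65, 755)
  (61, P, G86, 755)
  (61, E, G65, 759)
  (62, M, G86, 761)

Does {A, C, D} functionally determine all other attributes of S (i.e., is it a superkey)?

All 10 rows have distinct {A, C, D} values, so {A, C, D} → (all attributes) holds and {A, C, D} is a superkey.

Yes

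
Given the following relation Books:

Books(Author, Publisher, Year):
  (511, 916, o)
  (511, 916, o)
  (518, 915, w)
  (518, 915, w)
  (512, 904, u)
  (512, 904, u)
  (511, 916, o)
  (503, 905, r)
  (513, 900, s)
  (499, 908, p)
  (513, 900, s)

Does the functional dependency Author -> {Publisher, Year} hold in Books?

Author=511: 3 rows → {Publisher,Year} = (916, o), (916, o), (916, o) ✓
Author=518: 2 rows → {Publisher,Year} = (915, w), (915, w) ✓
Author=512: 2 rows → {Publisher,Year} = (904, u), (904, u) ✓
Author=503: 1 row → {Publisher,Year} = (905, r) ✓
Author=513: 2 rows → {Publisher,Year} = (900, s), (900, s) ✓
Author=499: 1 row → {Publisher,Year} = (908, p) ✓
Every Author value is associated with a single {Publisher, Year} value, so Author -> {Publisher, Year} holds.

Yes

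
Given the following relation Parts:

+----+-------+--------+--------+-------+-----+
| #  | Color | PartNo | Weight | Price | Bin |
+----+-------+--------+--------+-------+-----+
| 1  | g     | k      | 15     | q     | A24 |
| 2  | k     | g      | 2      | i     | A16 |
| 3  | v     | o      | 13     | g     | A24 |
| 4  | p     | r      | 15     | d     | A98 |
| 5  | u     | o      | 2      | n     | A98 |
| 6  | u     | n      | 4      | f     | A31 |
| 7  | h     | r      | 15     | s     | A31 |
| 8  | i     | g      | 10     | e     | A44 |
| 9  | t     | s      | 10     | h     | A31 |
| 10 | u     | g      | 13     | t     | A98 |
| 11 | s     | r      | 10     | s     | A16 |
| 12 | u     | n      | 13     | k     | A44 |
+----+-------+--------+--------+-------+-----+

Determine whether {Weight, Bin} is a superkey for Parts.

All 12 rows have distinct {Weight, Bin} values, so {Weight, Bin} → (all attributes) holds and {Weight, Bin} is a superkey.

Yes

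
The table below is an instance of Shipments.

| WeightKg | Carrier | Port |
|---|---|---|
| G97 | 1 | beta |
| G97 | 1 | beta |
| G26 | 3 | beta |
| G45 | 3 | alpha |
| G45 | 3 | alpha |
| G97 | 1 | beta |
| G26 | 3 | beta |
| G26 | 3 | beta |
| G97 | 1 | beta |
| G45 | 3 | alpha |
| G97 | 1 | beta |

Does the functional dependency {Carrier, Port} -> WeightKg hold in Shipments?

(Carrier=1, Port=beta): 5 rows → WeightKg = G97, G97, G97, G97, G97 ✓
(Carrier=3, Port=beta): 3 rows → WeightKg = G26, G26, G26 ✓
(Carrier=3, Port=alpha): 3 rows → WeightKg = G45, G45, G45 ✓
Every {Carrier, Port} value is associated with a single WeightKg value, so {Carrier, Port} -> WeightKg holds.

Yes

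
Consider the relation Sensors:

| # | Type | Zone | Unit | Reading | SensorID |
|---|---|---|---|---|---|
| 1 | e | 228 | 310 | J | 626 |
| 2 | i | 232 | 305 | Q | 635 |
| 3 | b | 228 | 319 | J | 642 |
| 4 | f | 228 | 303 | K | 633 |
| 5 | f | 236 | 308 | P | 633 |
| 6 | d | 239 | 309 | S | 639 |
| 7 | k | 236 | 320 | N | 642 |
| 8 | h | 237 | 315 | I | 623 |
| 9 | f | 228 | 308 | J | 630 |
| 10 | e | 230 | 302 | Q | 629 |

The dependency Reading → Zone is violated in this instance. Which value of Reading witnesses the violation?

Q

Reading=J: rows 1, 3, 9 → Zone = 228, 228, 228 ✓
Reading=Q: rows 2, 10 → Zone takes values {232, 230} — violation
Reading=K: row 4 → Zone = 228 ✓
Reading=P: row 5 → Zone = 236 ✓
Reading=S: row 6 → Zone = 239 ✓
Reading=N: row 7 → Zone = 236 ✓
Reading=I: row 8 → Zone = 237 ✓
The only Reading value with inconsistent Zone is Reading=Q.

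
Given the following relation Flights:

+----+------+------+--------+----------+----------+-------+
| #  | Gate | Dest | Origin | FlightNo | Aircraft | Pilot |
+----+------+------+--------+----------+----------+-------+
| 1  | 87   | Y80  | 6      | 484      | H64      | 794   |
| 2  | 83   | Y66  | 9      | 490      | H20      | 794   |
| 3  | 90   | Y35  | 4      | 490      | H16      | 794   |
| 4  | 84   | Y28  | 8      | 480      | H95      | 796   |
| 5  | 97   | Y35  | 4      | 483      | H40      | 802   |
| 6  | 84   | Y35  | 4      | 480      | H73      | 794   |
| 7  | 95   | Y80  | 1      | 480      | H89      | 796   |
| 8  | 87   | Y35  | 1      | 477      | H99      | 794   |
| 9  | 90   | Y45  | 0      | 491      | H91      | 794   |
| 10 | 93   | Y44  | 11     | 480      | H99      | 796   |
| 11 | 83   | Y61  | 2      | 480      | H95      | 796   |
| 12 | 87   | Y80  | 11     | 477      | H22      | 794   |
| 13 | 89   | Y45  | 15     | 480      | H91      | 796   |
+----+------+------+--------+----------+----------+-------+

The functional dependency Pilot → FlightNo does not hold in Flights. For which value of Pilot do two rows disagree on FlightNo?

794

Pilot=794: rows 1, 2, 3, 6, 8, 9, 12 → FlightNo takes values {484, 490, 480, 477, 491} — violation
Pilot=796: rows 4, 7, 10, 11, 13 → FlightNo = 480, 480, 480, 480, 480 ✓
Pilot=802: row 5 → FlightNo = 483 ✓
The only Pilot value with inconsistent FlightNo is Pilot=794.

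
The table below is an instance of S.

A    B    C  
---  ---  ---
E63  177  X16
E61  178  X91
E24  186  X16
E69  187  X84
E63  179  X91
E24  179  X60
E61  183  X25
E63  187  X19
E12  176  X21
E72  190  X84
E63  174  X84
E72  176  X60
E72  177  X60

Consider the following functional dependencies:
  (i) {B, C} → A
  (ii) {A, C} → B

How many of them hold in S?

1

(i) {B, C} → A: every LHS value maps to a single RHS value — holds.
(ii) {A, C} → B: (A=E72, C=X60): 2 rows → B takes values {176, 177} — violation — fails.
1 of the 2 dependencies holds.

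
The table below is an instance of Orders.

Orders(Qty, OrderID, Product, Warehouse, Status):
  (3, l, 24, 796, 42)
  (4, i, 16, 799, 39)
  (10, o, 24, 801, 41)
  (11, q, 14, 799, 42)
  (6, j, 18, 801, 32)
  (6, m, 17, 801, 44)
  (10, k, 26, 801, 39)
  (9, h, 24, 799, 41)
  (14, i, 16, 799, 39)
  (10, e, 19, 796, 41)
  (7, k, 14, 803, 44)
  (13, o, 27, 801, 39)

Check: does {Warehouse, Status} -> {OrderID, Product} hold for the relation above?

(Warehouse=796, Status=42): 1 row → {OrderID,Product} = (l, 24) ✓
(Warehouse=799, Status=39): 2 rows → {OrderID,Product} = (i, 16), (i, 16) ✓
(Warehouse=801, Status=41): 1 row → {OrderID,Product} = (o, 24) ✓
(Warehouse=799, Status=42): 1 row → {OrderID,Product} = (q, 14) ✓
(Warehouse=801, Status=32): 1 row → {OrderID,Product} = (j, 18) ✓
(Warehouse=801, Status=44): 1 row → {OrderID,Product} = (m, 17) ✓
(Warehouse=801, Status=39): 2 rows → {OrderID,Product} takes values {(k, 26), (o, 27)} — violation
(Warehouse=799, Status=41): 1 row → {OrderID,Product} = (h, 24) ✓
(Warehouse=796, Status=41): 1 row → {OrderID,Product} = (e, 19) ✓
(Warehouse=803, Status=44): 1 row → {OrderID,Product} = (k, 14) ✓
Two rows agree on {Warehouse, Status} but differ on {OrderID, Product}, so {Warehouse, Status} -> {OrderID, Product} does not hold.

No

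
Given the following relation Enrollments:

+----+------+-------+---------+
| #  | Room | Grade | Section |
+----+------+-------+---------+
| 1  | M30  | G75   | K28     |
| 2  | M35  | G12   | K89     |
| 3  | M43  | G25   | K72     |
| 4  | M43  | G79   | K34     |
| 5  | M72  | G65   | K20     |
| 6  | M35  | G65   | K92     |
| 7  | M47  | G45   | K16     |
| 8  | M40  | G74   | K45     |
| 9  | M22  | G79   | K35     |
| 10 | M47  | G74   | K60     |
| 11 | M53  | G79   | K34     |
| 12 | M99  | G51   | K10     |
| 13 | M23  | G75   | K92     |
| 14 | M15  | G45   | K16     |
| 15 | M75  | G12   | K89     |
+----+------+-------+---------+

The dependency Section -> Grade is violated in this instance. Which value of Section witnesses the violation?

Section=K28: row 1 → Grade = G75 ✓
Section=K89: rows 2, 15 → Grade = G12, G12 ✓
Section=K72: row 3 → Grade = G25 ✓
Section=K34: rows 4, 11 → Grade = G79, G79 ✓
Section=K20: row 5 → Grade = G65 ✓
Section=K92: rows 6, 13 → Grade takes values {G65, G75} — violation
Section=K16: rows 7, 14 → Grade = G45, G45 ✓
Section=K45: row 8 → Grade = G74 ✓
Section=K35: row 9 → Grade = G79 ✓
Section=K60: row 10 → Grade = G74 ✓
Section=K10: row 12 → Grade = G51 ✓
The only Section value with inconsistent Grade is Section=K92.

K92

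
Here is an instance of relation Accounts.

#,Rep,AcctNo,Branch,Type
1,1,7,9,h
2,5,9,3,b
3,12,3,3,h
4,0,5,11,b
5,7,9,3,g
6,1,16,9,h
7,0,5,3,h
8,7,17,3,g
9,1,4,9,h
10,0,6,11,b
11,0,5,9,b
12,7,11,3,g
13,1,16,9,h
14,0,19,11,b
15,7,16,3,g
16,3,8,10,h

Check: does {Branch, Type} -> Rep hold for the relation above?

No

(Branch=9, Type=h): rows 1, 6, 9, 13 → Rep = 1, 1, 1, 1 ✓
(Branch=3, Type=b): row 2 → Rep = 5 ✓
(Branch=3, Type=h): rows 3, 7 → Rep takes values {12, 0} — violation
(Branch=11, Type=b): rows 4, 10, 14 → Rep = 0, 0, 0 ✓
(Branch=3, Type=g): rows 5, 8, 12, 15 → Rep = 7, 7, 7, 7 ✓
(Branch=9, Type=b): row 11 → Rep = 0 ✓
(Branch=10, Type=h): row 16 → Rep = 3 ✓
Two rows agree on {Branch, Type} but differ on Rep, so {Branch, Type} -> Rep does not hold.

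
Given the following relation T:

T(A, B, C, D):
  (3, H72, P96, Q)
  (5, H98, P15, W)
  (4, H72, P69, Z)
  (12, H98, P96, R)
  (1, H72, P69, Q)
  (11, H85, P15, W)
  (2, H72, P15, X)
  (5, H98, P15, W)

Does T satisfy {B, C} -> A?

No

(B=H72, C=P96): 1 row → A = 3 ✓
(B=H98, C=P15): 2 rows → A = 5, 5 ✓
(B=H72, C=P69): 2 rows → A takes values {4, 1} — violation
(B=H98, C=P96): 1 row → A = 12 ✓
(B=H85, C=P15): 1 row → A = 11 ✓
(B=H72, C=P15): 1 row → A = 2 ✓
Two rows agree on {B, C} but differ on A, so {B, C} -> A does not hold.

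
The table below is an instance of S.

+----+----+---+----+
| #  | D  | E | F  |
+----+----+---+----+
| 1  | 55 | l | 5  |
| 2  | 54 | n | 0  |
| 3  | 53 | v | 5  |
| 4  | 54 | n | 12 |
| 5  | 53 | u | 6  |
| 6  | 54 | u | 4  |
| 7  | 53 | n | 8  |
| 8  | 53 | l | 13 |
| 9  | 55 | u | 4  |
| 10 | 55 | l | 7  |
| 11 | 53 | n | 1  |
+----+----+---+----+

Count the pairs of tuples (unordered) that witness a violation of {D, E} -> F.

(D=55, E=l): violating pairs (1,10) — 1 pair.
(D=54, E=n): violating pairs (2,4) — 1 pair.
(D=53, E=n): violating pairs (7,11) — 1 pair.

3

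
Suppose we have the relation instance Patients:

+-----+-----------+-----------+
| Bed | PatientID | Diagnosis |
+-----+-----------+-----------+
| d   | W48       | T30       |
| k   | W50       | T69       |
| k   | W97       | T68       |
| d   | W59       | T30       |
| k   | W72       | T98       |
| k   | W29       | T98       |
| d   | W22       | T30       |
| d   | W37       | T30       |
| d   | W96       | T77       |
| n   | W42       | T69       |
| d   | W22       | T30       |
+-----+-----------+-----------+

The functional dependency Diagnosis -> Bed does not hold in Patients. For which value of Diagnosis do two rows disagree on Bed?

Diagnosis=T30: 5 rows → Bed = d, d, d, d, d ✓
Diagnosis=T69: 2 rows → Bed takes values {k, n} — violation
Diagnosis=T68: 1 row → Bed = k ✓
Diagnosis=T98: 2 rows → Bed = k, k ✓
Diagnosis=T77: 1 row → Bed = d ✓
The only Diagnosis value with inconsistent Bed is Diagnosis=T69.

T69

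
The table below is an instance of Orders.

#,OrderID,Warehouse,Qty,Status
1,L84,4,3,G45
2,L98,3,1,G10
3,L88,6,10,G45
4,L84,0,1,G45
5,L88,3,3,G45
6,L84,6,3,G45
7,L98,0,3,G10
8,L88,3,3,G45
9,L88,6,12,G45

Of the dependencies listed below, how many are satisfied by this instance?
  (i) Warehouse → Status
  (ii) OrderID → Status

1

(i) Warehouse → Status: Warehouse=3: rows 2, 5, 8 → Status takes values {G10, G45} — violation; Warehouse=0: rows 4, 7 → Status takes values {G45, G10} — violation — fails.
(ii) OrderID → Status: every LHS value maps to a single RHS value — holds.
1 of the 2 dependencies holds.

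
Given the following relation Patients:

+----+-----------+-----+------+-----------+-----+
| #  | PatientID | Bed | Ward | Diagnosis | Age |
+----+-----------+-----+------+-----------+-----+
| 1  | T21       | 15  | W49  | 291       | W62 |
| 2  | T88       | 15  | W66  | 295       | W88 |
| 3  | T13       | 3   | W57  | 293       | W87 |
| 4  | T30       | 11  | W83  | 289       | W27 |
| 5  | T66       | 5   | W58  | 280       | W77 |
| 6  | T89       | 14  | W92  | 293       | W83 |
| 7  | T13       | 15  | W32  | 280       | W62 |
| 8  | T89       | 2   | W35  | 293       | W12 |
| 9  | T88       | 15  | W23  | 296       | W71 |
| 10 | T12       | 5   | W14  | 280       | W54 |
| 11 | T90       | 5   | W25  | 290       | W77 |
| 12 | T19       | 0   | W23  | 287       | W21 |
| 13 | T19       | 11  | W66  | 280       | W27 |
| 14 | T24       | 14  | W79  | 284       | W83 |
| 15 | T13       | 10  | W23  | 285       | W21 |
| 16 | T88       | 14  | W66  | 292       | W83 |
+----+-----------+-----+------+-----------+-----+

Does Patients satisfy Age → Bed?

Age=W62: rows 1, 7 → Bed = 15, 15 ✓
Age=W88: row 2 → Bed = 15 ✓
Age=W87: row 3 → Bed = 3 ✓
Age=W27: rows 4, 13 → Bed = 11, 11 ✓
Age=W77: rows 5, 11 → Bed = 5, 5 ✓
Age=W83: rows 6, 14, 16 → Bed = 14, 14, 14 ✓
Age=W12: row 8 → Bed = 2 ✓
Age=W71: row 9 → Bed = 15 ✓
Age=W54: row 10 → Bed = 5 ✓
Age=W21: rows 12, 15 → Bed takes values {0, 10} — violation
Two rows agree on Age but differ on Bed, so Age → Bed does not hold.

No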